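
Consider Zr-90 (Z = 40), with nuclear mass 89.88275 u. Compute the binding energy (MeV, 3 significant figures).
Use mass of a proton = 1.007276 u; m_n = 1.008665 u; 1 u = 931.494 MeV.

784 MeV

Z = 40, so N = A − Z = 90 − 40 = 50.
Mass of separated nucleons = 40(1.007276) + 50(1.008665) = 40.291040 + 50.433250 = 90.724290 u
The mass defect is 90.724290 − 89.88275 = 0.841540 u.
E_B = 0.841540 × 931.494 = 783.889 MeV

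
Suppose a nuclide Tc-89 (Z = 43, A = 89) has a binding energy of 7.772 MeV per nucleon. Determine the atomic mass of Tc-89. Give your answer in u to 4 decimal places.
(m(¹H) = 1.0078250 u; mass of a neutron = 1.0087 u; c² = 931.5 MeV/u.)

88.9941 u

Total binding energy = 89 × 7.772 = 691.708 MeV
Mass defect = 691.708 MeV / (931.5 MeV/u) = 0.742574 u
Constituent mass = 43(1.0078250) + 46(1.0087) = 89.7366750 u
Atomic mass = 89.7366750 − 0.742574 = 88.9941010 u ≈ 88.9941 u (to 4 decimal places)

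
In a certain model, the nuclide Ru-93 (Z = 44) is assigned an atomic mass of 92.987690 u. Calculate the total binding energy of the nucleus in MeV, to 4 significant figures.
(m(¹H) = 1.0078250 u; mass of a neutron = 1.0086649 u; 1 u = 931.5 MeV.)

727.7 MeV

With 44 protons and 49 neutrons (A = 93):
Mass of separated nucleons = 44(1.0078250) + 49(1.0086649) = 44.3443000 + 49.4245801 = 93.7688801 u
The mass defect is 93.7688801 − 92.987690 = 0.7811901 u.
E_B = 0.7811901 × 931.5 = 727.679 MeV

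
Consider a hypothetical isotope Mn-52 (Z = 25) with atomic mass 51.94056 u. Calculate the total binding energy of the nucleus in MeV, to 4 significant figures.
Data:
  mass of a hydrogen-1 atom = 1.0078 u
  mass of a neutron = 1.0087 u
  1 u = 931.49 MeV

455.8 MeV

Total constituent mass: 25 × 1.0078 + 27 × 1.0087 = 52.4299 u
Δm = 52.4299 − 51.94056 = 0.48934 u
Converting to energy: 0.48934 u × 931.49 MeV/u = 455.815 MeV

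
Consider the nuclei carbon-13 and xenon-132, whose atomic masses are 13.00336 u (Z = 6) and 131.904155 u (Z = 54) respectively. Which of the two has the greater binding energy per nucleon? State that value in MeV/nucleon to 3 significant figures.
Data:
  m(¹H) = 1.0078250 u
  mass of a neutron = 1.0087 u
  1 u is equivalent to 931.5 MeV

carbon-13: Σm = 6(1.0078250) + 7(1.0087) = 13.1078500 u; Δm = 0.1044900 u; E_B = 97.332 MeV; E_B/A = 7.487 MeV
xenon-132: Σm = 54(1.0078250) + 78(1.0087) = 133.1011500 u; Δm = 1.1969950 u; E_B = 1115.0 MeV; E_B/A = 8.447 MeV
xenon-132 has the higher binding energy per nucleon, so it is the more tightly bound nucleus.

xenon-132; 8.45 MeV/nucleon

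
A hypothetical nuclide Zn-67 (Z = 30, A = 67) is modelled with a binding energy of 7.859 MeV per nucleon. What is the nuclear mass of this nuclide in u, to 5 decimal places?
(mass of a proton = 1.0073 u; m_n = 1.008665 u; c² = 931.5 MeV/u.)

Total binding energy = 67 × 7.859 = 526.553 MeV
Mass defect = 526.553 MeV / (931.5 MeV/u) = 0.5652743 u
Constituent mass = 30(1.0073) + 37(1.008665) = 67.539605 u
Nuclear mass = 67.539605 − 0.5652743 = 66.9743307 u ≈ 66.97433 u (to 5 decimal places)

66.97433 u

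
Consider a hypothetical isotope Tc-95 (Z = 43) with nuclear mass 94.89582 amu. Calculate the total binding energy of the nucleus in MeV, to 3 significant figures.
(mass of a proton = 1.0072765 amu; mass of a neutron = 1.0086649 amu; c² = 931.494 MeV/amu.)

808 MeV

With 43 protons and 52 neutrons (A = 95):
Σm = 43·m_p + 52·m_n = 43.3128895 + 52.4505748 = 95.7634643 amu
Δm = 95.7634643 − 94.89582 = 0.8676443 amu
Converting to energy: 0.8676443 amu × 931.494 MeV/amu = 808.205 MeV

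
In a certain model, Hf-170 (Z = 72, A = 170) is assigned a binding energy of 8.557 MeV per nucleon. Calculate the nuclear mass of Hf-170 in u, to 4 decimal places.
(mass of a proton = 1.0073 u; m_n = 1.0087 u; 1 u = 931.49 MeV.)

169.8165 u

Total binding energy = 170 × 8.557 = 1454.690 MeV
Mass defect = 1454.690 MeV / (931.49 MeV/u) = 1.561681 u
Constituent mass = 72(1.0073) + 98(1.0087) = 171.3782 u
Nuclear mass = 171.3782 − 1.561681 = 169.816519 u ≈ 169.8165 u (to 4 decimal places)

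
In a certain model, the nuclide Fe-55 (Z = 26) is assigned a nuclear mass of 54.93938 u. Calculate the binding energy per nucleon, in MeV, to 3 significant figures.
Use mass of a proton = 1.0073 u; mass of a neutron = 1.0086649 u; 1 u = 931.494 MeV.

8.50 MeV/nucleon

With 26 protons and 29 neutrons (A = 55):
Total constituent mass: 26 × 1.0073 + 29 × 1.0086649 = 55.4410821 u
The mass defect is 55.4410821 − 54.93938 = 0.5017021 u.
Binding energy = Δm·c² = 0.5017021 × 931.494 MeV/u = 467.332 MeV
Per nucleon: 467.332 / 55 = 8.497 MeV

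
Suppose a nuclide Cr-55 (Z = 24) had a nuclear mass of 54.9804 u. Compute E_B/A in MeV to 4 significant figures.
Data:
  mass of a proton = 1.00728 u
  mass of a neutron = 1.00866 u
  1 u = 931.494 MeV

Total constituent mass: 24 × 1.00728 + 31 × 1.00866 = 55.44318 u
Δm = 55.44318 − 54.9804 = 0.46278 u
E_B = 0.46278 × 931.494 = 431.077 MeV
Dividing by A = 55 gives 7.838 MeV per nucleon.

7.838 MeV/nucleon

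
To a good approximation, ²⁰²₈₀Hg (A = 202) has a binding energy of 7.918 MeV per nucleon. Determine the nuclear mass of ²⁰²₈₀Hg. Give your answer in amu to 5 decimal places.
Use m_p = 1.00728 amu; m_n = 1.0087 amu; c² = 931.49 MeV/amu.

Total binding energy = 202 × 7.918 = 1599.436 MeV
Mass defect = 1599.436 MeV / (931.49 MeV/amu) = 1.7170726 amu
Constituent mass = 80(1.00728) + 122(1.0087) = 203.64380 amu
Nuclear mass = 203.64380 − 1.7170726 = 201.9267274 amu ≈ 201.92673 amu (to 5 decimal places)

201.92673 amu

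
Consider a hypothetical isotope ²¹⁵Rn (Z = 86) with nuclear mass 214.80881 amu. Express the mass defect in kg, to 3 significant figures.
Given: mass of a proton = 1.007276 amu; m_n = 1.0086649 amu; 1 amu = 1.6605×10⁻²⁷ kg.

The nucleus contains 86 protons and 215 − 86 = 129 neutrons.
Mass of separated nucleons = 86(1.007276) + 129(1.0086649) = 86.625736 + 130.1177721 = 216.7435081 amu
Δm = 216.7435081 − 214.80881 = 1.9346981 amu
In SI units: 1.9346981 amu × 1.6605×10⁻²⁷ kg/amu = 3.2126e-27 kg

3.21e-27 kg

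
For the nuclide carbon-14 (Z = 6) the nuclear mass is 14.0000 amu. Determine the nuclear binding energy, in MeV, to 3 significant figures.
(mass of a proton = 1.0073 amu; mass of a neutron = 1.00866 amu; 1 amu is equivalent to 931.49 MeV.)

105 MeV

Z = 6, so N = A − Z = 14 − 6 = 8.
Σm = 6·m_p + 8·m_n = 6.0438 + 8.06928 = 14.11308 amu
The mass defect is 14.11308 − 14.0000 = 0.11308 amu.
Converting to energy: 0.11308 amu × 931.49 MeV/amu = 105.333 MeV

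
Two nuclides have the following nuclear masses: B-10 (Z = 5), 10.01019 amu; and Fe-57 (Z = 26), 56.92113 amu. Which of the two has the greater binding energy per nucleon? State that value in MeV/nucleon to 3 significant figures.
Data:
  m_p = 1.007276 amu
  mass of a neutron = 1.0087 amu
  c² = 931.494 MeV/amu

B-10: Σm = 5(1.007276) + 5(1.0087) = 10.079880 amu; Δm = 0.069690 amu; E_B = 64.916 MeV; E_B/A = 6.492 MeV
Fe-57: Σm = 26(1.007276) + 31(1.0087) = 57.458876 amu; Δm = 0.537746 amu; E_B = 500.91 MeV; E_B/A = 8.788 MeV
Fe-57 has the higher binding energy per nucleon, so it is the more tightly bound nucleus.

Fe-57; 8.79 MeV/nucleon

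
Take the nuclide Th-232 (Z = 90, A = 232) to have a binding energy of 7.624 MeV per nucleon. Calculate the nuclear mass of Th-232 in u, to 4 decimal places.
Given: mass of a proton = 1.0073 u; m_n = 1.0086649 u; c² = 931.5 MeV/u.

231.9886 u

Total binding energy = 232 × 7.624 = 1768.768 MeV
Mass defect = 1768.768 MeV / (931.5 MeV/u) = 1.898838 u
Constituent mass = 90(1.0073) + 142(1.0086649) = 233.8874158 u
Nuclear mass = 233.8874158 − 1.898838 = 231.9885778 u ≈ 231.9886 u (to 4 decimal places)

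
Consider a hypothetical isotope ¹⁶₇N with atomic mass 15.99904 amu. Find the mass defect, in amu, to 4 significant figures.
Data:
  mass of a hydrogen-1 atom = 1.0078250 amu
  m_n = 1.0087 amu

0.1340 amu

The nucleus contains 7 protons and 16 − 7 = 9 neutrons.
Σm = 7·m(¹H) + 9·m_n = 7.0547750 + 9.0783 = 16.1330750 amu
Mass defect Δm = 16.1330750 − 15.99904 = 0.1340350 amu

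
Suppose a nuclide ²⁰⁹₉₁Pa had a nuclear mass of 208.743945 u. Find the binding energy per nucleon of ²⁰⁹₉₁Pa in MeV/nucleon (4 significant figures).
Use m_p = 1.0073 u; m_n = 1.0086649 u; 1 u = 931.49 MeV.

8.659 MeV/nucleon

The nucleus contains 91 protons and 209 − 91 = 118 neutrons.
Mass of separated nucleons = 91(1.0073) + 118(1.0086649) = 91.6643 + 119.0224582 = 210.6867582 u
Mass defect Δm = 210.6867582 − 208.743945 = 1.9428132 u
Converting to energy: 1.9428132 u × 931.49 MeV/u = 1809.71 MeV
BE/A = 1809.71 MeV / 209 = 8.659 MeV/nucleon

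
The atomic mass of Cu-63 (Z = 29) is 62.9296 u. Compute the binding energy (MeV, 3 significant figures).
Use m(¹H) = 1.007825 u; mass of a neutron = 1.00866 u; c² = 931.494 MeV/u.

Total constituent mass: 29 × 1.007825 + 34 × 1.00866 = 63.521365 u
The mass defect is 63.521365 − 62.9296 = 0.591765 u.
Binding energy = Δm·c² = 0.591765 × 931.494 MeV/u = 551.226 MeV

551 MeV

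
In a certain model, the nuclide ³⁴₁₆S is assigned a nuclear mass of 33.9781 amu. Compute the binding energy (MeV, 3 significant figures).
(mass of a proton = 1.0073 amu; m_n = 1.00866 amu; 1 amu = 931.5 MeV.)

The nucleus contains 16 protons and 34 − 16 = 18 neutrons.
Mass of separated nucleons = 16(1.0073) + 18(1.00866) = 16.1168 + 18.15588 = 34.27268 amu
Δm = 34.27268 − 33.9781 = 0.29458 amu
Binding energy = Δm·c² = 0.29458 × 931.5 MeV/amu = 274.401 MeV

274 MeV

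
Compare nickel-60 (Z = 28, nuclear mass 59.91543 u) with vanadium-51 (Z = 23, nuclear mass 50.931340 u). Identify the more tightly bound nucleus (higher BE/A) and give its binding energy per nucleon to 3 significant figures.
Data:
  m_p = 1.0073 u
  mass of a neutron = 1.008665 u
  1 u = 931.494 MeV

nickel-60; 8.79 MeV/nucleon

nickel-60: Σm = 28(1.0073) + 32(1.008665) = 60.481680 u; Δm = 0.566250 u; E_B = 527.46 MeV; E_B/A = 8.791 MeV
vanadium-51: Σm = 23(1.0073) + 28(1.008665) = 51.410520 u; Δm = 0.479180 u; E_B = 446.35 MeV; E_B/A = 8.752 MeV
nickel-60 has the higher binding energy per nucleon, so it is the more tightly bound nucleus.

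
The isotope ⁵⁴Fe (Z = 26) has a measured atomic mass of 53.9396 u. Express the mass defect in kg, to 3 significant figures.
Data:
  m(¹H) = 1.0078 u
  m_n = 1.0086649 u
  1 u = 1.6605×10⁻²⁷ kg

8.40e-28 kg

Σm = 26·m(¹H) + 28·m_n = 26.2028 + 28.2426172 = 54.4454172 u
Δm = 54.4454172 − 53.9396 = 0.5058172 u
In SI units: 0.5058172 u × 1.6605×10⁻²⁷ kg/u = 8.3991e-28 kg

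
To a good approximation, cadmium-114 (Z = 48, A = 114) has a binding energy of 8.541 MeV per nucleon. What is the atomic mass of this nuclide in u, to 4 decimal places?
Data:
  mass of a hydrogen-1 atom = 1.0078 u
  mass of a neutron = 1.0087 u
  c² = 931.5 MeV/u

113.9033 u

Total binding energy = 114 × 8.541 = 973.674 MeV
Mass defect = 973.674 MeV / (931.5 MeV/u) = 1.045275 u
Constituent mass = 48(1.0078) + 66(1.0087) = 114.9486 u
Atomic mass = 114.9486 − 1.045275 = 113.903325 u ≈ 113.9033 u (to 4 decimal places)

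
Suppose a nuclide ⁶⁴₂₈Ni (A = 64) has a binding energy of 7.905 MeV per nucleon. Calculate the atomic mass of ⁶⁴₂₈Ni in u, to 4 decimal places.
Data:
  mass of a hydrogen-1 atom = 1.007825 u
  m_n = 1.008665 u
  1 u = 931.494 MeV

63.9879 u

Total binding energy = 64 × 7.905 = 505.920 MeV
Mass defect = 505.920 MeV / (931.494 MeV/u) = 0.543127 u
Constituent mass = 28(1.007825) + 36(1.008665) = 64.531040 u
Atomic mass = 64.531040 − 0.543127 = 63.987913 u ≈ 63.9879 u (to 4 decimal places)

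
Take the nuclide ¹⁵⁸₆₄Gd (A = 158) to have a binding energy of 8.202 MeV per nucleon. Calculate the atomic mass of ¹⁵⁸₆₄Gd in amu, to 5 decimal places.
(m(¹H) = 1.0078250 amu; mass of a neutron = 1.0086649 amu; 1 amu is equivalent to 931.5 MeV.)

157.92409 amu

Total binding energy = 158 × 8.202 = 1295.916 MeV
Mass defect = 1295.916 MeV / (931.5 MeV/amu) = 1.3912142 amu
Constituent mass = 64(1.0078250) + 94(1.0086649) = 159.3153006 amu
Atomic mass = 159.3153006 − 1.3912142 = 157.9240864 amu ≈ 157.92409 amu (to 5 decimal places)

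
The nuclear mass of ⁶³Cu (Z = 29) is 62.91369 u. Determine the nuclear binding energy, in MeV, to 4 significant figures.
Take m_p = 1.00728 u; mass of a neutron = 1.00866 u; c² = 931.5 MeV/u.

551.3 MeV

The nucleus contains 29 protons and 63 − 29 = 34 neutrons.
Total constituent mass: 29 × 1.00728 + 34 × 1.00866 = 63.50556 u
Mass defect Δm = 63.50556 − 62.91369 = 0.59187 u
Binding energy = Δm·c² = 0.59187 × 931.5 MeV/u = 551.327 MeV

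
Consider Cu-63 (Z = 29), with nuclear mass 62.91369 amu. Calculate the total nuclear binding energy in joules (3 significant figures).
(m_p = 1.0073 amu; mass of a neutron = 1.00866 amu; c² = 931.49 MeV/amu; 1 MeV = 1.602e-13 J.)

8.84e-11 J

Total constituent mass: 29 × 1.0073 + 34 × 1.00866 = 63.50614 amu
The mass defect is 63.50614 − 62.91369 = 0.59245 amu.
E_B = 0.59245 × 931.49 = 551.861 MeV
In joules: 551.861 MeV × 1.602e-13 J/MeV = 8.8408e-11 J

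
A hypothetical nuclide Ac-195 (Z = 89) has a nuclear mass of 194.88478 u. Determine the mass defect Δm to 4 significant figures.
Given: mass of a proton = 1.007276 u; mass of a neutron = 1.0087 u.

With 89 protons and 106 neutrons (A = 195):
Σm = 89·m_p + 106·m_n = 89.647564 + 106.9222 = 196.569764 u
The mass defect is 196.569764 − 194.88478 = 1.684984 u.

1.685 u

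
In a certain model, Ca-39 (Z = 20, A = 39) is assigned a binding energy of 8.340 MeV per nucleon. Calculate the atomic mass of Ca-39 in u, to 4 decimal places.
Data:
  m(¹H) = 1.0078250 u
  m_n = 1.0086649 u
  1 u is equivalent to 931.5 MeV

38.9720 u

Total binding energy = 39 × 8.340 = 325.260 MeV
Mass defect = 325.260 MeV / (931.5 MeV/u) = 0.349179 u
Constituent mass = 20(1.0078250) + 19(1.0086649) = 39.3211331 u
Atomic mass = 39.3211331 − 0.349179 = 38.9719541 u ≈ 38.9720 u (to 4 decimal places)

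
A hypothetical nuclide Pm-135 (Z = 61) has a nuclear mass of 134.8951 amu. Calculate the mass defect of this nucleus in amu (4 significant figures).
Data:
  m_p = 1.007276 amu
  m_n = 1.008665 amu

1.190 amu

Σm = 61·m_p + 74·m_n = 61.443836 + 74.641210 = 136.085046 amu
Mass defect Δm = 136.085046 − 134.8951 = 1.189946 amu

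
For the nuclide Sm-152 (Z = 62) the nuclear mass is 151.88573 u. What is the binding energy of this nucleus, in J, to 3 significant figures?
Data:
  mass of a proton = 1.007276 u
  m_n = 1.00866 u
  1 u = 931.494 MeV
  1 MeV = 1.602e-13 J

2.01e-10 J

Z = 62, so N = A − Z = 152 − 62 = 90.
Σm = 62·m_p + 90·m_n = 62.451112 + 90.77940 = 153.230512 u
Δm = 153.230512 − 151.88573 = 1.344782 u
Converting to energy: 1.344782 u × 931.494 MeV/u = 1252.66 MeV
In joules: 1252.66 MeV × 1.602e-13 J/MeV = 2.0068e-10 J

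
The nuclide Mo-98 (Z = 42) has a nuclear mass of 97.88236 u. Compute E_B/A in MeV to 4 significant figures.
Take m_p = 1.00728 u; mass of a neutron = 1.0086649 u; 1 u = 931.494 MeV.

8.637 MeV/nucleon

Mass of separated nucleons = 42(1.00728) + 56(1.0086649) = 42.30576 + 56.4852344 = 98.7909944 u
Δm = 98.7909944 − 97.88236 = 0.9086344 u
E_B = 0.9086344 × 931.494 = 846.387 MeV
BE/A = 846.387 MeV / 98 = 8.637 MeV/nucleon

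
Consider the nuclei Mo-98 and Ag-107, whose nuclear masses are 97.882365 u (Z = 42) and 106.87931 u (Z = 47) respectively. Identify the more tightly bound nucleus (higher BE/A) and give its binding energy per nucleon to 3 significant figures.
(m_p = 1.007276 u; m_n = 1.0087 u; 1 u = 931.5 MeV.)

Mo-98: Σm = 42(1.007276) + 56(1.0087) = 98.792792 u; Δm = 0.910427 u; E_B = 848.06 MeV; E_B/A = 8.654 MeV
Ag-107: Σm = 47(1.007276) + 60(1.0087) = 107.863972 u; Δm = 0.984662 u; E_B = 917.21 MeV; E_B/A = 8.572 MeV
Mo-98 has the higher binding energy per nucleon, so it is the more tightly bound nucleus.

Mo-98; 8.65 MeV/nucleon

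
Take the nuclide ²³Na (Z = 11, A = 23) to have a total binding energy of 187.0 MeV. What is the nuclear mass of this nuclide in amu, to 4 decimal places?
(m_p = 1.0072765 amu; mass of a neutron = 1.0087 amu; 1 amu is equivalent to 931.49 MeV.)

22.9837 amu

Mass defect = 187.0 MeV / (931.49 MeV/amu) = 0.200754 amu
Constituent mass = 11(1.0072765) + 12(1.0087) = 23.1844415 amu
Nuclear mass = 23.1844415 − 0.200754 = 22.9836875 amu ≈ 22.9837 amu (to 4 decimal places)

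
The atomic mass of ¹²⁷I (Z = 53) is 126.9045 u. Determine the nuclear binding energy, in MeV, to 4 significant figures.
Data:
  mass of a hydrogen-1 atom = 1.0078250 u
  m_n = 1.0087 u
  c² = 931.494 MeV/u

1075 MeV

With 53 protons and 74 neutrons (A = 127):
Total constituent mass: 53 × 1.0078250 + 74 × 1.0087 = 128.0585250 u
Mass defect Δm = 128.0585250 − 126.9045 = 1.1540250 u
Binding energy = Δm·c² = 1.1540250 × 931.494 MeV/u = 1074.97 MeV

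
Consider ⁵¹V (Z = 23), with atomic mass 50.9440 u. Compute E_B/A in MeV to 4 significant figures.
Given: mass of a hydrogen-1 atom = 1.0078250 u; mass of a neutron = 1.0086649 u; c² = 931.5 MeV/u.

8.741 MeV/nucleon

With 23 protons and 28 neutrons (A = 51):
Σm = 23·m(¹H) + 28·m_n = 23.1799750 + 28.2426172 = 51.4225922 u
The mass defect is 51.4225922 − 50.9440 = 0.4785922 u.
Converting to energy: 0.4785922 u × 931.5 MeV/u = 445.809 MeV
Per nucleon: 445.809 / 51 = 8.741 MeV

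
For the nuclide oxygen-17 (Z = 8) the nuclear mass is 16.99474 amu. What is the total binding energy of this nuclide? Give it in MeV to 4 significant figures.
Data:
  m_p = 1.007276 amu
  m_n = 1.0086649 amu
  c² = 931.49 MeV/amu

131.8 MeV

Total constituent mass: 8 × 1.007276 + 9 × 1.0086649 = 17.1361921 amu
Mass defect Δm = 17.1361921 − 16.99474 = 0.1414521 amu
E_B = 0.1414521 × 931.49 = 131.761 MeV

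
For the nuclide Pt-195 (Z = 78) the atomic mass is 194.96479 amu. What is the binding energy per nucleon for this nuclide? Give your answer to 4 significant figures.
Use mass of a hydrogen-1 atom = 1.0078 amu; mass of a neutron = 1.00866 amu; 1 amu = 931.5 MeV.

7.915 MeV/nucleon

Z = 78, so N = A − Z = 195 − 78 = 117.
Mass of separated nucleons = 78(1.0078) + 117(1.00866) = 78.6084 + 118.01322 = 196.62162 amu
Δm = 196.62162 − 194.96479 = 1.65683 amu
E_B = 1.65683 × 931.5 = 1543.34 MeV
Per nucleon: 1543.34 / 195 = 7.915 MeV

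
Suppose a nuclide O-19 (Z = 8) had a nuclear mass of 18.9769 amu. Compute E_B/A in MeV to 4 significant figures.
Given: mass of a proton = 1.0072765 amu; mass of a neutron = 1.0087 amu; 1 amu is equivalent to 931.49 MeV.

8.678 MeV/nucleon

Mass of separated nucleons = 8(1.0072765) + 11(1.0087) = 8.0582120 + 11.0957 = 19.1539120 amu
The mass defect is 19.1539120 − 18.9769 = 0.1770120 amu.
Binding energy = Δm·c² = 0.1770120 × 931.49 MeV/amu = 164.885 MeV
Per nucleon: 164.885 / 19 = 8.678 MeV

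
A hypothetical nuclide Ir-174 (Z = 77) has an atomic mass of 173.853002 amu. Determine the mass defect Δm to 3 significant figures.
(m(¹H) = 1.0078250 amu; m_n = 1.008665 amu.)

1.59 amu

Σm = 77·m(¹H) + 97·m_n = 77.6025250 + 97.840505 = 175.4430300 amu
Mass defect Δm = 175.4430300 − 173.853002 = 1.5900280 amu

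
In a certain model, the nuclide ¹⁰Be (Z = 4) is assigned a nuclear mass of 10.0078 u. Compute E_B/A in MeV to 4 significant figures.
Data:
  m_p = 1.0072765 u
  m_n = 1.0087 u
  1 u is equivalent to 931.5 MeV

Mass of separated nucleons = 4(1.0072765) + 6(1.0087) = 4.0291060 + 6.0522 = 10.0813060 u
Mass defect Δm = 10.0813060 − 10.0078 = 0.0735060 u
Binding energy = Δm·c² = 0.0735060 × 931.5 MeV/u = 68.4708 MeV
Per nucleon: 68.4708 / 10 = 6.847 MeV

6.847 MeV/nucleon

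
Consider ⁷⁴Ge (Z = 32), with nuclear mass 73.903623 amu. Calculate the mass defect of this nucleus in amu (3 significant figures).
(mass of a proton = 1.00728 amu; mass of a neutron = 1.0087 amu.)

0.695 amu

With 32 protons and 42 neutrons (A = 74):
Total constituent mass: 32 × 1.00728 + 42 × 1.0087 = 74.59836 amu
The mass defect is 74.59836 − 73.903623 = 0.694737 amu.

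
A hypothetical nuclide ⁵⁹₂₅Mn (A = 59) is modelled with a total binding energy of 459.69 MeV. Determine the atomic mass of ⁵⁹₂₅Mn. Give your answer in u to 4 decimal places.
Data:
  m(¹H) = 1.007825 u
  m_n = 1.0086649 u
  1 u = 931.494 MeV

58.9967 u

Mass defect = 459.69 MeV / (931.494 MeV/u) = 0.493498 u
Constituent mass = 25(1.007825) + 34(1.0086649) = 59.4902316 u
Atomic mass = 59.4902316 − 0.493498 = 58.9967336 u ≈ 58.9967 u (to 4 decimal places)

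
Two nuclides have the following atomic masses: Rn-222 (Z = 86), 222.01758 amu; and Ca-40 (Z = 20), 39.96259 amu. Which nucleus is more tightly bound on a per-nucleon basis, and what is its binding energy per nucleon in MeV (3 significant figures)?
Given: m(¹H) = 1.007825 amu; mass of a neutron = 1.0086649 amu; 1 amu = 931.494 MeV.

Rn-222: Σm = 86(1.007825) + 136(1.0086649) = 223.8513764 amu; Δm = 1.8337964 amu; E_B = 1708.17 MeV; E_B/A = 7.694 MeV
Ca-40: Σm = 20(1.007825) + 20(1.0086649) = 40.3297980 amu; Δm = 0.3672080 amu; E_B = 342.05 MeV; E_B/A = 8.551 MeV
Ca-40 has the higher binding energy per nucleon, so it is the more tightly bound nucleus.

Ca-40; 8.55 MeV/nucleon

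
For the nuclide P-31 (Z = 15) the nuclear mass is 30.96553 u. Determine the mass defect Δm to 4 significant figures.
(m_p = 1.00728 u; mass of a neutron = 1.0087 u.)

The nucleus contains 15 protons and 31 − 15 = 16 neutrons.
Total constituent mass: 15 × 1.00728 + 16 × 1.0087 = 31.24840 u
The mass defect is 31.24840 − 30.96553 = 0.28287 u.

0.2829 u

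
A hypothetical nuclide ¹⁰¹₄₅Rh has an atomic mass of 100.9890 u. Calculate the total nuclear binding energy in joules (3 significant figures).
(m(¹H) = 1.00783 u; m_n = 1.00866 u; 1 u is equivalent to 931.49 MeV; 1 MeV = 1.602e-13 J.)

1.27e-10 J

With 45 protons and 56 neutrons (A = 101):
Mass of separated nucleons = 45(1.00783) + 56(1.00866) = 45.35235 + 56.48496 = 101.83731 u
The mass defect is 101.83731 − 100.9890 = 0.84831 u.
Converting to energy: 0.84831 u × 931.49 MeV/u = 790.192 MeV
In joules: 790.192 MeV × 1.602e-13 J/MeV = 1.2659e-10 J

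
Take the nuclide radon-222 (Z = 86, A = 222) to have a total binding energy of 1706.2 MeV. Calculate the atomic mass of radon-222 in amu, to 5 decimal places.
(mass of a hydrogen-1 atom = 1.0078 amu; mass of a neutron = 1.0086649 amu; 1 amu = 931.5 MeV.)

Mass defect = 1706.2 MeV / (931.5 MeV/amu) = 1.8316694 amu
Constituent mass = 86(1.0078) + 136(1.0086649) = 223.8492264 amu
Atomic mass = 223.8492264 − 1.8316694 = 222.0175570 amu ≈ 222.01756 amu (to 5 decimal places)

222.01756 amu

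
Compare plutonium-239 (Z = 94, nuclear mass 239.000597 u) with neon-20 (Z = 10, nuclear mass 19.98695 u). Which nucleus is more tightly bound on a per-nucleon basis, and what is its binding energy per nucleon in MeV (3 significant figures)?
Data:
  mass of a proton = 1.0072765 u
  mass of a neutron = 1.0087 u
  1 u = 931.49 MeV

neon-20; 8.05 MeV/nucleon

plutonium-239: Σm = 94(1.0072765) + 145(1.0087) = 240.9454910 u; Δm = 1.9448940 u; E_B = 1811.6 MeV; E_B/A = 7.580 MeV
neon-20: Σm = 10(1.0072765) + 10(1.0087) = 20.1597650 u; Δm = 0.1728150 u; E_B = 160.98 MeV; E_B/A = 8.049 MeV
neon-20 has the higher binding energy per nucleon, so it is the more tightly bound nucleus.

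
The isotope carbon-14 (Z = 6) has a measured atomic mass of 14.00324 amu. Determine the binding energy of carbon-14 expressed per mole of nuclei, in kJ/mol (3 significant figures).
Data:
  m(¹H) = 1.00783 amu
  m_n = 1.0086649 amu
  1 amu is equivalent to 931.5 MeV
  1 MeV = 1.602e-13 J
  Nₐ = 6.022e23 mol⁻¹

1.02e+10 kJ/mol

The nucleus contains 6 protons and 14 − 6 = 8 neutrons.
Total constituent mass: 6 × 1.00783 + 8 × 1.0086649 = 14.1162992 amu
The mass defect is 14.1162992 − 14.00324 = 0.1130592 amu.
Converting to energy: 0.1130592 amu × 931.5 MeV/amu = 105.315 MeV
Per nucleus in joules: 105.315 MeV × 1.602e-13 J/MeV = 1.6871e-11 J
Per mole: 1.6871e-11 J × 6.022e23 mol⁻¹ = 1.0160e+13 J/mol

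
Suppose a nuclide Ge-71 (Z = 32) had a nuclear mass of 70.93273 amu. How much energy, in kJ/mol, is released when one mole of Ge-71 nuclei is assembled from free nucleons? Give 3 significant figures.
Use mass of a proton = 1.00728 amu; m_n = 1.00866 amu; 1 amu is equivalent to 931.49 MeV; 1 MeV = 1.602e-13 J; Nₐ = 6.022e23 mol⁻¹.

Σm = 32·m_p + 39·m_n = 32.23296 + 39.33774 = 71.57070 amu
The mass defect is 71.57070 − 70.93273 = 0.63797 amu.
Binding energy = Δm·c² = 0.63797 × 931.49 MeV/amu = 594.263 MeV
Per nucleus in joules: 594.263 MeV × 1.602e-13 J/MeV = 9.5201e-11 J
Per mole: 9.5201e-11 J × 6.022e23 mol⁻¹ = 5.7330e+13 J/mol

5.73e+10 kJ/mol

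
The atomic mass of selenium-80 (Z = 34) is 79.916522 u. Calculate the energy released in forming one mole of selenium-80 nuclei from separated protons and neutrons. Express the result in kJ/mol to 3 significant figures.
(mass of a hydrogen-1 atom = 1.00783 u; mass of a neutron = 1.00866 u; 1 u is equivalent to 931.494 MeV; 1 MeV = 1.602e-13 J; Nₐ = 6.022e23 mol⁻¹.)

6.72e+10 kJ/mol

With 34 protons and 46 neutrons (A = 80):
Total constituent mass: 34 × 1.00783 + 46 × 1.00866 = 80.66458 u
The mass defect is 80.66458 − 79.916522 = 0.748058 u.
Converting to energy: 0.748058 u × 931.494 MeV/u = 696.812 MeV
Per nucleus in joules: 696.812 MeV × 1.602e-13 J/MeV = 1.1163e-10 J
Per mole: 1.1163e-10 J × 6.022e23 mol⁻¹ = 6.7224e+13 J/mol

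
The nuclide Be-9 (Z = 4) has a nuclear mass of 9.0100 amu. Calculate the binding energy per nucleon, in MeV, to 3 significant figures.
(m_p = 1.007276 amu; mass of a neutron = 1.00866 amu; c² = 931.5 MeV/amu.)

Total constituent mass: 4 × 1.007276 + 5 × 1.00866 = 9.072404 amu
The mass defect is 9.072404 − 9.0100 = 0.062404 amu.
Binding energy = Δm·c² = 0.062404 × 931.5 MeV/amu = 58.1293 MeV
BE/A = 58.1293 MeV / 9 = 6.459 MeV/nucleon

6.46 MeV/nucleon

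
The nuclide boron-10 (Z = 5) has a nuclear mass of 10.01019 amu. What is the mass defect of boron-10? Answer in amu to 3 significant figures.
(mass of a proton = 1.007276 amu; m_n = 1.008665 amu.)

0.0695 amu

The nucleus contains 5 protons and 10 − 5 = 5 neutrons.
Total constituent mass: 5 × 1.007276 + 5 × 1.008665 = 10.079705 amu
The mass defect is 10.079705 − 10.01019 = 0.069515 amu.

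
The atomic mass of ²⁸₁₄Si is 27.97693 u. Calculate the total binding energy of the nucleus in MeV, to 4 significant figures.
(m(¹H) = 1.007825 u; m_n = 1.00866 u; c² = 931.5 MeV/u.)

236.5 MeV

With 14 protons and 14 neutrons (A = 28):
Total constituent mass: 14 × 1.007825 + 14 × 1.00866 = 28.230790 u
The mass defect is 28.230790 − 27.97693 = 0.253860 u.
Converting to energy: 0.253860 u × 931.5 MeV/u = 236.471 MeV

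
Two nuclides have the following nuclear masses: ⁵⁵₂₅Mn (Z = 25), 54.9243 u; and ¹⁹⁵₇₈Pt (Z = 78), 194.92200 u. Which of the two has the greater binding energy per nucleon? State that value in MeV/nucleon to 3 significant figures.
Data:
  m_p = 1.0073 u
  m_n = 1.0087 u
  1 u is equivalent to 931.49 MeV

⁵⁵₂₅Mn: Σm = 25(1.0073) + 30(1.0087) = 55.4435 u; Δm = 0.5192 u; E_B = 483.63 MeV; E_B/A = 8.793 MeV
¹⁹⁵₇₈Pt: Σm = 78(1.0073) + 117(1.0087) = 196.5873 u; Δm = 1.66530 u; E_B = 1551.2 MeV; E_B/A = 7.9549 MeV
⁵⁵₂₅Mn has the higher binding energy per nucleon, so it is the more tightly bound nucleus.

⁵⁵₂₅Mn; 8.79 MeV/nucleon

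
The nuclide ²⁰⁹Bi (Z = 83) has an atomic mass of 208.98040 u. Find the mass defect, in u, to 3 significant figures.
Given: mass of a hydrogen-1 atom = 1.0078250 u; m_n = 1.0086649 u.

With 83 protons and 126 neutrons (A = 209):
Total constituent mass: 83 × 1.0078250 + 126 × 1.0086649 = 210.7412524 u
Mass defect Δm = 210.7412524 − 208.98040 = 1.7608524 u

1.76 u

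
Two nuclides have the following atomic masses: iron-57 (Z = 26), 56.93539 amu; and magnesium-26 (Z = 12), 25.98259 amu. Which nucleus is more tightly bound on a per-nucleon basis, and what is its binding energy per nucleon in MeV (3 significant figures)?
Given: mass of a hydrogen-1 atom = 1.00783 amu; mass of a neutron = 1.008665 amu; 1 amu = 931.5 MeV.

iron-57; 8.77 MeV/nucleon

iron-57: Σm = 26(1.00783) + 31(1.008665) = 57.472195 amu; Δm = 0.536805 amu; E_B = 500.034 MeV; E_B/A = 8.773 MeV
magnesium-26: Σm = 12(1.00783) + 14(1.008665) = 26.215270 amu; Δm = 0.232680 amu; E_B = 216.74 MeV; E_B/A = 8.336 MeV
iron-57 has the higher binding energy per nucleon, so it is the more tightly bound nucleus.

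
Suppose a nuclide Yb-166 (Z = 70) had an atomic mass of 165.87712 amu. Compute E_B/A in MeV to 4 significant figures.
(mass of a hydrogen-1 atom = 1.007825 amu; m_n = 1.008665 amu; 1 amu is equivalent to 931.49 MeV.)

Z = 70, so N = A − Z = 166 − 70 = 96.
Total constituent mass: 70 × 1.007825 + 96 × 1.008665 = 167.379590 amu
Mass defect Δm = 167.379590 − 165.87712 = 1.502470 amu
Converting to energy: 1.502470 amu × 931.49 MeV/amu = 1399.54 MeV
BE/A = 1399.54 MeV / 166 = 8.431 MeV/nucleon

8.431 MeV/nucleon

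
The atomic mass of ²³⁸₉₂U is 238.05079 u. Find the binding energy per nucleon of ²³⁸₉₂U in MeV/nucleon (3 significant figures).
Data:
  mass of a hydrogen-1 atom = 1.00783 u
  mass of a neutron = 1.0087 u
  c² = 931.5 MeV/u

7.59 MeV/nucleon

Total constituent mass: 92 × 1.00783 + 146 × 1.0087 = 239.99056 u
Mass defect Δm = 239.99056 − 238.05079 = 1.93977 u
E_B = 1.93977 × 931.5 = 1806.90 MeV
Dividing by A = 238 gives 7.592 MeV per nucleon.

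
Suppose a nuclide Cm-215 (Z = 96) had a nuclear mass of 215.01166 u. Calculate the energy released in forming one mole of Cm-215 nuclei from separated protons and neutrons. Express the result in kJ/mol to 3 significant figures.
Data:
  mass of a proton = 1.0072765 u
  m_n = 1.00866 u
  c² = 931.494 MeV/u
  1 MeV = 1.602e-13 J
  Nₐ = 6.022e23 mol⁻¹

1.54e+11 kJ/mol

The nucleus contains 96 protons and 215 − 96 = 119 neutrons.
Mass of separated nucleons = 96(1.0072765) + 119(1.00866) = 96.6985440 + 120.03054 = 216.7290840 u
Mass defect Δm = 216.7290840 − 215.01166 = 1.7174240 u
Converting to energy: 1.7174240 u × 931.494 MeV/u = 1599.77 MeV
Per nucleus in joules: 1599.77 MeV × 1.602e-13 J/MeV = 2.5628e-10 J
Per mole: 2.5628e-10 J × 6.022e23 mol⁻¹ = 1.5433e+14 J/mol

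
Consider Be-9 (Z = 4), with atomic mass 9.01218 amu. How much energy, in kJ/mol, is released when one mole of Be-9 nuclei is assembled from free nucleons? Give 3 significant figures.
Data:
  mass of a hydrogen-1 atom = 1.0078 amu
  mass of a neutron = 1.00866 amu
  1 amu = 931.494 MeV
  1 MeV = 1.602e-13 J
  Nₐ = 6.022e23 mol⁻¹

Total constituent mass: 4 × 1.0078 + 5 × 1.00866 = 9.07450 amu
Δm = 9.07450 − 9.01218 = 0.06232 amu
Binding energy = Δm·c² = 0.06232 × 931.494 MeV/amu = 58.0507 MeV
Per nucleus in joules: 58.0507 MeV × 1.602e-13 J/MeV = 9.2997e-12 J
Per mole: 9.2997e-12 J × 6.022e23 mol⁻¹ = 5.6003e+12 J/mol

5.60e+09 kJ/mol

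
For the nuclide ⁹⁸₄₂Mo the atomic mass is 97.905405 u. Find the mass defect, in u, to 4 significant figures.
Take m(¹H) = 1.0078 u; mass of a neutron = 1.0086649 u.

0.9074 u

Z = 42, so N = A − Z = 98 − 42 = 56.
Σm = 42·m(¹H) + 56·m_n = 42.3276 + 56.4852344 = 98.8128344 u
Mass defect Δm = 98.8128344 − 97.905405 = 0.9074294 u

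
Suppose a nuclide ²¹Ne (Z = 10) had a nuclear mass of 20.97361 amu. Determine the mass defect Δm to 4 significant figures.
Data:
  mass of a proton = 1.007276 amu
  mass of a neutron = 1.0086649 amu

With 10 protons and 11 neutrons (A = 21):
Total constituent mass: 10 × 1.007276 + 11 × 1.0086649 = 21.1680739 amu
Mass defect Δm = 21.1680739 − 20.97361 = 0.1944639 amu

0.1945 amu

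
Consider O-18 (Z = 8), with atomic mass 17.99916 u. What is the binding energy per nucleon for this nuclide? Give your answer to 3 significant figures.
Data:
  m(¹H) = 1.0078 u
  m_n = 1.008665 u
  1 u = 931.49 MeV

7.76 MeV/nucleon

Z = 8, so N = A − Z = 18 − 8 = 10.
Total constituent mass: 8 × 1.0078 + 10 × 1.008665 = 18.149050 u
Mass defect Δm = 18.149050 − 17.99916 = 0.149890 u
E_B = 0.149890 × 931.49 = 139.621 MeV
Dividing by A = 18 gives 7.757 MeV per nucleon.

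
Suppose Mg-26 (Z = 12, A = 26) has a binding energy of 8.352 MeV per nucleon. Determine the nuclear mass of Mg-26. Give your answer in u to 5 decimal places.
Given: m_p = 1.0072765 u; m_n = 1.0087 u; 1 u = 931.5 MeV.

Total binding energy = 26 × 8.352 = 217.152 MeV
Mass defect = 217.152 MeV / (931.5 MeV/u) = 0.2331208 u
Constituent mass = 12(1.0072765) + 14(1.0087) = 26.2091180 u
Nuclear mass = 26.2091180 − 0.2331208 = 25.9759972 u ≈ 25.97600 u (to 5 decimal places)

25.97600 u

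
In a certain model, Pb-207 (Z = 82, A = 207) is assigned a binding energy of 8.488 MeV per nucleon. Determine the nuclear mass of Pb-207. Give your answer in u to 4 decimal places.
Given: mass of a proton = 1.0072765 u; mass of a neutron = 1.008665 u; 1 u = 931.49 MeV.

206.7936 u

Total binding energy = 207 × 8.488 = 1757.016 MeV
Mass defect = 1757.016 MeV / (931.49 MeV/u) = 1.886242 u
Constituent mass = 82(1.0072765) + 125(1.008665) = 208.6797980 u
Nuclear mass = 208.6797980 − 1.886242 = 206.7935560 u ≈ 206.7936 u (to 4 decimal places)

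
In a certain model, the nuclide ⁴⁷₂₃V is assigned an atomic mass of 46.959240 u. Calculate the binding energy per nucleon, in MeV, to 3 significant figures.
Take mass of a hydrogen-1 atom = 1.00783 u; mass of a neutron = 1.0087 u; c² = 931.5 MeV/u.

8.52 MeV/nucleon

Z = 23, so N = A − Z = 47 − 23 = 24.
Mass of separated nucleons = 23(1.00783) + 24(1.0087) = 23.18009 + 24.2088 = 47.38889 u
Mass defect Δm = 47.38889 − 46.959240 = 0.429650 u
E_B = 0.429650 × 931.5 = 400.219 MeV
Dividing by A = 47 gives 8.515 MeV per nucleon.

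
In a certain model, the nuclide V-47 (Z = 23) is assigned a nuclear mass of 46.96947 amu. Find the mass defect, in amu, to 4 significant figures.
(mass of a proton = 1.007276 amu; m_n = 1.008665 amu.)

With 23 protons and 24 neutrons (A = 47):
Total constituent mass: 23 × 1.007276 + 24 × 1.008665 = 47.375308 amu
Mass defect Δm = 47.375308 − 46.96947 = 0.405838 amu

0.4058 amu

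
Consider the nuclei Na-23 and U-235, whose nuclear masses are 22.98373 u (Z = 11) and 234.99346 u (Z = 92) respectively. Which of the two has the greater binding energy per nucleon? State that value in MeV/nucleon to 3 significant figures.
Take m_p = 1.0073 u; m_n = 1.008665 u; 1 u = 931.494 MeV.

Na-23; 8.12 MeV/nucleon

Na-23: Σm = 11(1.0073) + 12(1.008665) = 23.184280 u; Δm = 0.200550 u; E_B = 186.81 MeV; E_B/A = 8.122 MeV
U-235: Σm = 92(1.0073) + 143(1.008665) = 236.910695 u; Δm = 1.917235 u; E_B = 1785.9 MeV; E_B/A = 7.600 MeV
Na-23 has the higher binding energy per nucleon, so it is the more tightly bound nucleus.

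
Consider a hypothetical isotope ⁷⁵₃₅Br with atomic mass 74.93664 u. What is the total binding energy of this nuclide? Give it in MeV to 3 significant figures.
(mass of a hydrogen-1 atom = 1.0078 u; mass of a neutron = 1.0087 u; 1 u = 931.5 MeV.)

With 35 protons and 40 neutrons (A = 75):
Σm = 35·m(¹H) + 40·m_n = 35.2730 + 40.3480 = 75.6210 u
Δm = 75.6210 − 74.93664 = 0.68436 u
E_B = 0.68436 × 931.5 = 637.481 MeV

637 MeV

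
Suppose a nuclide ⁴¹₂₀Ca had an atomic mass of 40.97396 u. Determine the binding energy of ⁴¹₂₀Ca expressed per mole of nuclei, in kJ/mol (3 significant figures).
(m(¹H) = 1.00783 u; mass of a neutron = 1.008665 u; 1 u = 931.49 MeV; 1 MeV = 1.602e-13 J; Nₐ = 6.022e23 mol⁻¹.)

Total constituent mass: 20 × 1.00783 + 21 × 1.008665 = 41.338565 u
The mass defect is 41.338565 − 40.97396 = 0.364605 u.
Binding energy = Δm·c² = 0.364605 × 931.49 MeV/u = 339.626 MeV
Per nucleus in joules: 339.626 MeV × 1.602e-13 J/MeV = 5.4408e-11 J
Per mole: 5.4408e-11 J × 6.022e23 mol⁻¹ = 3.2764e+13 J/mol

3.28e+10 kJ/mol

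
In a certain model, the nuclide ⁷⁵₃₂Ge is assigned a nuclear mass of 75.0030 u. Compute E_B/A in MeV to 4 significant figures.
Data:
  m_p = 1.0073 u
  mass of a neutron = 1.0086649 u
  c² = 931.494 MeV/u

7.492 MeV/nucleon

The nucleus contains 32 protons and 75 − 32 = 43 neutrons.
Σm = 32·m_p + 43·m_n = 32.2336 + 43.3725907 = 75.6061907 u
The mass defect is 75.6061907 − 75.0030 = 0.6031907 u.
E_B = 0.6031907 × 931.494 = 561.869 MeV
Per nucleon: 561.869 / 75 = 7.492 MeV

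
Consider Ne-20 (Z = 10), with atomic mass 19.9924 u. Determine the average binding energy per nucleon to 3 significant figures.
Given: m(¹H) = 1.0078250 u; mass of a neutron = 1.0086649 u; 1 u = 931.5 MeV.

With 10 protons and 10 neutrons (A = 20):
Mass of separated nucleons = 10(1.0078250) + 10(1.0086649) = 10.0782500 + 10.0866490 = 20.1648990 u
The mass defect is 20.1648990 − 19.9924 = 0.1724990 u.
E_B = 0.1724990 × 931.5 = 160.683 MeV
BE/A = 160.683 MeV / 20 = 8.034 MeV/nucleon

8.03 MeV/nucleon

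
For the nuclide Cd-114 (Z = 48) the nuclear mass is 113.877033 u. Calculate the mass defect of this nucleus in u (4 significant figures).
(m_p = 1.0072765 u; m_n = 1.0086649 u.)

Z = 48, so N = A − Z = 114 − 48 = 66.
Mass of separated nucleons = 48(1.0072765) + 66(1.0086649) = 48.3492720 + 66.5718834 = 114.9211554 u
Mass defect Δm = 114.9211554 − 113.877033 = 1.0441224 u

1.044 u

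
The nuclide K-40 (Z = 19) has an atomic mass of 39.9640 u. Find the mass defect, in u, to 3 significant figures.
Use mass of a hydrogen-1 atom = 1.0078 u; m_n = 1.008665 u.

Σm = 19·m(¹H) + 21·m_n = 19.1482 + 21.181965 = 40.330165 u
Δm = 40.330165 − 39.9640 = 0.366165 u

0.366 u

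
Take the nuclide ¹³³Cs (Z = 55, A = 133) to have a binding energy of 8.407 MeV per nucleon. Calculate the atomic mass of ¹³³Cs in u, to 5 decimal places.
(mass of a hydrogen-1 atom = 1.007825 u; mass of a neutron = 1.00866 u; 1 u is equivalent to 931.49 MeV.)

132.90549 u

Total binding energy = 133 × 8.407 = 1118.131 MeV
Mass defect = 1118.131 MeV / (931.49 MeV/u) = 1.2003682 u
Constituent mass = 55(1.007825) + 78(1.00866) = 134.105855 u
Atomic mass = 134.105855 − 1.2003682 = 132.9054868 u ≈ 132.90549 u (to 5 decimal places)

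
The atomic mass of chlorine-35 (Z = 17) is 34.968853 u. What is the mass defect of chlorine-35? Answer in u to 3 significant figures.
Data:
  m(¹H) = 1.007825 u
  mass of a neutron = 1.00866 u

Σm = 17·m(¹H) + 18·m_n = 17.133025 + 18.15588 = 35.288905 u
Mass defect Δm = 35.288905 − 34.968853 = 0.320052 u

0.320 u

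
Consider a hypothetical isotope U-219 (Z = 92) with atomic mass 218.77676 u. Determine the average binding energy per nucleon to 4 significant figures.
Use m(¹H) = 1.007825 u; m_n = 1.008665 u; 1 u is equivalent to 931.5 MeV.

8.692 MeV/nucleon

With 92 protons and 127 neutrons (A = 219):
Mass of separated nucleons = 92(1.007825) + 127(1.008665) = 92.719900 + 128.100455 = 220.820355 u
Δm = 220.820355 − 218.77676 = 2.043595 u
Binding energy = Δm·c² = 2.043595 × 931.5 MeV/u = 1903.61 MeV
Dividing by A = 219 gives 8.692 MeV per nucleon.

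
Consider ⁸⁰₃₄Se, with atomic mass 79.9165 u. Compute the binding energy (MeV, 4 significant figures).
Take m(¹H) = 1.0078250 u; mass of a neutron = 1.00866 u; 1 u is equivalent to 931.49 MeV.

696.7 MeV

Σm = 34·m(¹H) + 46·m_n = 34.2660500 + 46.39836 = 80.6644100 u
Mass defect Δm = 80.6644100 − 79.9165 = 0.7479100 u
Binding energy = Δm·c² = 0.7479100 × 931.49 MeV/u = 696.671 MeV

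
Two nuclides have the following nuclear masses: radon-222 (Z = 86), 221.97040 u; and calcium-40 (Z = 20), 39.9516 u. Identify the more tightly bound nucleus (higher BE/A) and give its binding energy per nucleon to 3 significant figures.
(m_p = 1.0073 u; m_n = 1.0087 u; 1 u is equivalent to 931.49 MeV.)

calcium-40; 8.58 MeV/nucleon

radon-222: Σm = 86(1.0073) + 136(1.0087) = 223.8110 u; Δm = 1.84060 u; E_B = 1714.5 MeV; E_B/A = 7.723 MeV
calcium-40: Σm = 20(1.0073) + 20(1.0087) = 40.3200 u; Δm = 0.3684 u; E_B = 343.16 MeV; E_B/A = 8.579 MeV
calcium-40 has the higher binding energy per nucleon, so it is the more tightly bound nucleus.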